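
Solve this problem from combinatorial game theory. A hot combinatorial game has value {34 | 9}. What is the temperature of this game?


The game is {34 | 9}, a switch {a | b} with numbers a > b.
Cooling {a | b} by t gives {a - t | b + t}, which stops being hot when a - t = b + t, i.e. at t = (a - b)/2. So the temperature of a switch is (a - b)/2.
Temperature = (Left option - Right option) / 2
= (34 - (9)) / 2
= 25 / 2
= 25/2

25/2


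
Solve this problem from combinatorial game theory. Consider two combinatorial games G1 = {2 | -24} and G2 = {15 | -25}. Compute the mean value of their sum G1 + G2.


G1 = {2 | -24}, G2 = {15 | -25}
Each is a switch {a | b} with numbers a > b; its mean value is (a + b)/2, and mean value is additive over game sums: m(G1 + G2) = m(G1) + m(G2).
Mean of G1 = (2 + (-24))/2 = -22/2 = -11
Mean of G2 = (15 + (-25))/2 = -10/2 = -5
Mean of G1 + G2 = -11 + -5 = -16

-16


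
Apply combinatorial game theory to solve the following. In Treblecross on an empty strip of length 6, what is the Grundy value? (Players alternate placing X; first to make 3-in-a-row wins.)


Treblecross: place X on empty cells; 3-in-a-row wins.
Playing within two cells of an existing X lets the opponent win at once, so sensible play treats the cells i-2..i+2 around each X as dead. The player left with no safe cell loses, so this is a normal-play take-away game on strips of safe cells.
Placing X at cell i (0-indexed) of a strip of k safe cells leaves independent strips of sizes max(0, i-2) and max(0, k-i-3). Hence G(k) = mex{ G(max(0,i-2)) XOR G(max(0,k-i-3)) : 0 <= i < k }, with G(0) = 0.
G(1): splits (0,0):0^0=0 -> mex({0}) = 1
G(2): splits (0,0):0^0=0 -> mex({0}) = 1
G(3): splits (0,0):0^0=0 -> mex({0}) = 1
G(4): splits (0,1):0^1=1 (0,0):0^0=0 -> mex({0, 1}) = 2
G(5): splits (0,2):0^1=1 (0,1):0^1=1 (0,0):0^0=0 -> mex({0, 1}) = 2
G(6) = mex({1}) = 0
Therefore G(6) = 0.

0


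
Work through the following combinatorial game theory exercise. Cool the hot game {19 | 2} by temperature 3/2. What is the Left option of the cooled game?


Original game: {19 | 2} (a switch {a | b} with a > b).
Cooling by t (for t below the temperature (a - b)/2 = 17/2) taxes each move by t: {a | b} cooled by t is {a - t | b + t}.
Cooling amount: t = 3/2
Cooled Left option: 19 - 3/2 = 35/2
Cooled Right option: 2 + 3/2 = 7/2
Cooled game: {35/2 | 7/2}
Left option = 35/2

35/2


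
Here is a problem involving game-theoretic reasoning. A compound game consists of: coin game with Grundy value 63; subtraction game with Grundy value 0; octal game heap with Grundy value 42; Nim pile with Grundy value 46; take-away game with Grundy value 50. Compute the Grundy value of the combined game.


By the Sprague-Grundy theorem, the Grundy value of a sum of games is the XOR of individual Grundy values.
coin game: Grundy value = 63. Running XOR: 0 XOR 63 = 63
subtraction game: Grundy value = 0. Running XOR: 63 XOR 0 = 63
octal game heap: Grundy value = 42. Running XOR: 63 XOR 42 = 21
Nim pile: Grundy value = 46. Running XOR: 21 XOR 46 = 59
take-away game: Grundy value = 50. Running XOR: 59 XOR 50 = 9
The combined Grundy value is 9.

9


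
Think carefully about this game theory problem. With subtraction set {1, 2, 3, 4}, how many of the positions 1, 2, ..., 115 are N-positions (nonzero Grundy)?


Subtraction set S = {1, 2, 3, 4}, so G(n) = n mod 5.
G(n) = 0 when n is a multiple of 5.
Multiples of 5 in [1, 115]: 23
N-positions (nonzero Grundy) = 115 - 23 = 92

92


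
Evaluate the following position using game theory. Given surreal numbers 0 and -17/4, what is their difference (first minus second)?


x = 0, y = -17/4
Converting to common denominator: 4
x = 0/4, y = -17/4
x - y = 0 - -17/4 = 17/4

17/4


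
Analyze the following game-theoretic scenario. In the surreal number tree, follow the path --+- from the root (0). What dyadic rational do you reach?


Sign expansion: --+-
Rule: track bounds (lo, hi), initially (-inf, +inf). On '+', the current value becomes lo and we move to the simplest number in (value, hi): value + 1 if hi = +inf, otherwise the midpoint (value + hi)/2. On '-', the current value becomes hi and we move to value - 1 if lo = -inf, otherwise the midpoint (lo + value)/2.
Start at 0.
Step 1: sign = -, move left. Bounds: (-inf, 0). Value = -1
Step 2: sign = -, move left. Bounds: (-inf, -1). Value = -2
Step 3: sign = +, move right. Bounds: (-2, -1). Value = -3/2
Step 4: sign = -, move left. Bounds: (-2, -3/2). Value = -7/4
The surreal number with sign expansion --+- is -7/4.

-7/4


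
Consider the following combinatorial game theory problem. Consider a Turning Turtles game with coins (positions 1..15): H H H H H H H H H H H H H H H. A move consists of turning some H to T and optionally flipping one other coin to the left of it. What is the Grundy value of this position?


Coins: H H H H H H H H H H H H H H H
Key fact: a single head at position k behaves exactly like a Nim heap of size k (turning it to T and optionally flipping a coin at j < k corresponds to moving the heap from k to j, or to 0), and heads combine as a disjunctive sum (two heads at the same place would cancel, matching j XOR j = 0). So the Nim-value is the XOR of the 1-indexed positions of the heads.
Face-up positions (1-indexed): [1, 2, 3, 4, 5, 6, 7, 8, 9, 10, 11, 12, 13, 14, 15]
XOR 0 with 1: 0 XOR 1 = 1
XOR 1 with 2: 1 XOR 2 = 3
XOR 3 with 3: 3 XOR 3 = 0
XOR 0 with 4: 0 XOR 4 = 4
XOR 4 with 5: 4 XOR 5 = 1
XOR 1 with 6: 1 XOR 6 = 7
XOR 7 with 7: 7 XOR 7 = 0
XOR 0 with 8: 0 XOR 8 = 8
XOR 8 with 9: 8 XOR 9 = 1
XOR 1 with 10: 1 XOR 10 = 11
XOR 11 with 11: 11 XOR 11 = 0
XOR 0 with 12: 0 XOR 12 = 12
XOR 12 with 13: 12 XOR 13 = 1
XOR 1 with 14: 1 XOR 14 = 15
XOR 15 with 15: 15 XOR 15 = 0
Nim-value = 0

0


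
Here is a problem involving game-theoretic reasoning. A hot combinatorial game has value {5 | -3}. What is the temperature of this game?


The game is {5 | -3}, a switch {a | b} with numbers a > b.
Cooling {a | b} by t gives {a - t | b + t}, which stops being hot when a - t = b + t, i.e. at t = (a - b)/2. So the temperature of a switch is (a - b)/2.
Temperature = (Left option - Right option) / 2
= (5 - (-3)) / 2
= 8 / 2
= 4

4


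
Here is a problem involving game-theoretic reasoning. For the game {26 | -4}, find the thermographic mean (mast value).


Game = {26 | -4}, a switch {a | b} with numbers a > b.
Its thermograph has left wall a - t and right wall b + t, which meet at t = (a - b)/2, where both equal (a + b)/2. So the mast (mean value) is at (a + b)/2.
Mean = (26 + (-4))/2 = 22/2 = 11

11


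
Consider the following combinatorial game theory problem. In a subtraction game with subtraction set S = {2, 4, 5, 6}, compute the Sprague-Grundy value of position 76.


The subtraction set is S = {2, 4, 5, 6}.
G(k) = mex{ G(k - s) : s in S, s <= k }. We compute iteratively: G(0) = 0.
G(1) = mex({}) = 0
G(2) = mex({0}) = 1
G(3) = mex({0}) = 1
G(4) = mex({0, 1}) = 2
G(5) = mex({0, 1}) = 2
G(6) = mex({0, 1, 2}) = 3
G(7) = mex({0, 1, 2}) = 3
G(8) = mex({1, 2, 3}) = 0
G(9) = mex({1, 2, 3}) = 0
G(10) = mex({0, 2, 3}) = 1
G(11) = mex({0, 2, 3}) = 1
G(12) = mex({0, 1, 3}) = 2
G(13) = mex({0, 1, 3}) = 2
Observe that G(8)..G(13) = 0, 0, 1, 1, 2, 2 repeats G(0)..G(5) = 0, 0, 1, 1, 2, 2.
For k >= max(S) = 6, G(k) is determined by the previous 6 values G(k-6)..G(k-1); a window of 6 consecutive values has recurred shifted by 8, so by induction G(k + 8) = G(k) for all k >= 0: the sequence is periodic from the start with period 8.
One period: G(0..7) = 0, 0, 1, 1, 2, 2, 3, 3.
76 mod 8 = 4, so G(76) = G(4) = 2.

2


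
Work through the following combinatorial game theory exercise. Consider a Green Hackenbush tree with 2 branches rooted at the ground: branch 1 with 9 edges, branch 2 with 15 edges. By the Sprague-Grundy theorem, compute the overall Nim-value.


The tree has 2 branches from the ground vertex.
In Green Hackenbush, the Nim-value of a simple path of length k is k.
Branch 1: length 9, Nim-value = 9
Branch 2: length 15, Nim-value = 15
Total Nim-value = XOR of all branch values:
0 XOR 9 = 9
9 XOR 15 = 6
Nim-value of the tree = 6

6


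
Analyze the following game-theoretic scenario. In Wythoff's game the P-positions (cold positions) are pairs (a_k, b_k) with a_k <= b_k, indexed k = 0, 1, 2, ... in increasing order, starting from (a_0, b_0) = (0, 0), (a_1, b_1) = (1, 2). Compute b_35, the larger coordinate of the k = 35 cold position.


By Wythoff's theorem, a_k = floor(k * phi) and b_k = floor(k * phi^2) = a_k + k, where phi = (1 + sqrt(5))/2 is the golden ratio.
phi = (1 + sqrt(5))/2 = 1.618034
phi^2 = phi + 1 = 2.618034
k = 35
k * phi^2 = 35 * 2.618034 = 91.631190
b_35 = floor(k * phi^2) = 91 (check: a_35 + k = 56 + 35 = 91)

91


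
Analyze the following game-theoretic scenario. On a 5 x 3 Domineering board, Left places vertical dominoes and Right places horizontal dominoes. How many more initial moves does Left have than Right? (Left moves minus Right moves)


Board is 5 x 3 (rows x cols).
Left (vertical) placements: (rows-1) * cols = 4 * 3 = 12
Right (horizontal) placements: rows * (cols-1) = 5 * 2 = 10
Advantage = Left - Right = 12 - 10 = 2

2


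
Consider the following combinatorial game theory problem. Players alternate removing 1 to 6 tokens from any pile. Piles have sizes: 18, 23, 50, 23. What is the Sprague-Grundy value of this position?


Subtraction set: {1, 2, 3, 4, 5, 6}
For this subtraction set, G(n) = n mod 7 (period = max + 1 = 7).
Pile 1 (size 18): G(18) = 18 mod 7 = 4
Pile 2 (size 23): G(23) = 23 mod 7 = 2
Pile 3 (size 50): G(50) = 50 mod 7 = 1
Pile 4 (size 23): G(23) = 23 mod 7 = 2
Total Grundy value = XOR of all: 4 XOR 2 XOR 1 XOR 2 = 5

5


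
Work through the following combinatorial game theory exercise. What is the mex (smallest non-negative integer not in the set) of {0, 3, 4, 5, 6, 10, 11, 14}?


Set = {0, 3, 4, 5, 6, 10, 11, 14}
0 is in the set.
1 is NOT in the set. This is the mex.
mex = 1

1


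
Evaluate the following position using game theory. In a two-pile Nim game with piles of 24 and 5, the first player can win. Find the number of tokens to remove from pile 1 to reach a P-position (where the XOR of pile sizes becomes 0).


Piles: 24 and 5
Current XOR: 24 XOR 5 = 29 (non-zero, so this is an N-position).
To make the XOR zero, we need to find a move that balances the piles.
For pile 1 (size 24): target = 24 XOR 29 = 5
We reduce pile 1 from 24 to 5.
Tokens removed: 24 - 5 = 19
Verification: 5 XOR 5 = 0

19


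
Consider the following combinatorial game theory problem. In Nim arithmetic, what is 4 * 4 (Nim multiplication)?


Nim multiplication is bilinear over XOR: (u XOR v) * w = (u*w) XOR (v*w).
So we split each operand into its bit components and XOR the pairwise Nim products.
4 = 4 (as XOR of powers of 2).
4 = 4 (as XOR of powers of 2).
Using the standard Nim-product table on single bits:
  2*2 = 3,   2*4 = 8,   2*8 = 12,
  4*4 = 6,   4*8 = 11,  8*8 = 13,
and  1*x = x (identity), k*l = l*k (commutative).
Pairwise Nim products:
  4 * 4 = 6
XOR them: 6 = 6.
Result: 4 * 4 = 6 (in Nim).

6


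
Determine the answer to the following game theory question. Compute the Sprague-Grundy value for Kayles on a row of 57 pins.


Kayles: a move removes 1 or 2 adjacent pins from a contiguous row.
Removing pins from a row of k leaves two independent rows (a, b) with a + b = k - 1 (one pin) or a + b = k - 2 (two pins); an end removal gives a = 0.
By Sprague-Grundy, G(k) = mex{ G(a) XOR G(b) } over all these splits. G(0) = 0.
G(1): splits (0,0):0^0=0 -> mex({0}) = 1
G(2): splits (0,1):0^1=1 (0,0):0^0=0 -> mex({0, 1}) = 2
G(3): splits (0,2):0^2=2 (1,1):1^1=0 (0,1):0^1=1 -> mex({0, 1, 2}) = 3
G(4): splits (0,3):0^3=3 (1,2):1^2=3 (0,2):0^2=2 (1,1):1^1=0 -> mex({0, 2, 3}) = 1
G(5): splits (0,4):0^1=1 (1,3):1^3=2 (2,2):2^2=0 (0,3):0^3=3 (1,2):1^2=3 -> mex({0, 1, 2, 3}) = 4
G(6) = mex({0, 1, 2, 4}) = 3
G(7) = mex({0, 1, 3, 4, 5}) = 2
G(8) = mex({0, 2, 3, 5, 6}) = 1
G(9) = mex({0, 1, 2, 3, 6, 7}) = 4
G(10) = mex({0, 1, 3, 4, 5, 7}) = 2
G(11) = mex({0, 1, 2, 3, 4, 5}) = 6
G(12) = mex({0, 1, 2, 3, 5, 6, 7}) = 4
G(13) = mex({0, 2, 3, 4, 6, 7}) = 1
G(14) = mex({0, 1, 4, 5, 6, 7}) = 2
G(15) = mex({0, 1, 2, 3, 4, 5, 6}) = 7
G(16) = mex({0, 2, 3, 5, 6, 7}) = 1
G(17) = mex({0, 1, 2, 3, 5, 6, 7}) = 4
G(18) = mex({0, 1, 2, 4, 5, 6}) = 3
G(19) = mex({0, 1, 3, 4, 5, 7}) = 2
G(20) = mex({0, 2, 3, 4, 5, 6, 7}) = 1
G(21) = mex({0, 1, 2, 3, 5, 6, 7}) = 4
G(22) = mex({0, 1, 2, 3, 4, 5, 7}) = 6
G(23) = mex({0, 1, 2, 3, 4, 5, 6}) = 7
G(24) = mex({0, 1, 2, 3, 5, 6, 7}) = 4
G(25) = mex({0, 2, 3, 4, 6, 7}) = 1
G(26) = mex({0, 1, 3, 4, 5, 6, 7}) = 2
G(27) = mex({0, 1, 2, 3, 4, 5, 6, 7}) = 8
G(28) = mex({0, 1, 2, 3, 4, 6, 7, 8}) = 5
G(29) = mex({0, 1, 2, 3, 5, 6, 7, 8, 9}) = 4
G(30) = mex({0, 1, 2, 3, 4, 5, 6, 9, 10}) = 7
G(31) = mex({0, 1, 3, 4, 5, 7, 10, 11}) = 2
G(32) = mex({0, 2, 3, 4, 5, 6, 7, 9, 11}) = 1
G(33) = mex({0, 1, 2, 3, 4, 5, 6, 7, 9, 12}) = 8
G(34) = mex({0, 1, 2, 3, 4, 5, 7, 8, 11, 12}) = 6
G(35) = mex({0, 1, 2, 3, 4, 5, 6, 8, 9, 10, 11}) = 7
G(36) = mex({0, 1, 2, 3, 5, 6, 7, 9, 10}) = 4
G(37) = mex({0, 2, 3, 4, 6, 7, 9, 10, 11, 12}) = 1
G(38) = mex({0, 1, 3, 4, 5, 6, 7, 9, 10, 11, 12}) = 2
G(39) = mex({0, 1, 2, 4, 5, 6, 7, 9, 10, 12, 14}) = 3
G(40) = mex({0, 2, 3, 4, 6, 7, 11, 12, 14}) = 1
G(41) = mex({0, 1, 2, 3, 5, 6, 7, 9, 10, 11, 12}) = 4
G(42) = mex({0, 1, 2, 3, 4, 5, 6, 9, 10}) = 7
G(43) = mex({0, 1, 3, 4, 5, 7, 9, 10, 12, 15}) = 2
G(44) = mex({0, 2, 3, 4, 5, 6, 7, 9, 10, 12, 15}) = 1
G(45) = mex({0, 1, 2, 3, 4, 5, 6, 7, 9, 10, 12, 14}) = 8
G(46) = mex({0, 1, 3, 4, 5, 7, 8, 11, 12, 14}) = 2
G(47) = mex({0, 1, 2, 3, 4, 5, 6, 8, 9, 10, 11, 12}) = 7
G(48) = mex({0, 1, 2, 3, 5, 6, 7, 9, 10}) = 4
G(49) = mex({0, 2, 3, 4, 6, 7, 9, 10, 11, 12, 15}) = 1
G(50) = mex({0, 1, 4, 5, 6, 7, 9, 11, 12, 14, 15}) = 2
G(51) = mex({0, 1, 2, 3, 4, 5, 6, 7, 9, 12, 14, 15}) = 8
G(52) = mex({0, 2, 3, 4, 5, 6, 7, 8, 11, 12, 15}) = 1
G(53) = mex({0, 1, 2, 3, 5, 6, 7, 8, 9, 10, 11, 12}) = 4
G(54) = mex({0, 1, 2, 3, 4, 5, 6, 9, 10}) = 7
G(55) = mex({0, 1, 3, 4, 5, 7, 9, 10, 11, 12}) = 2
G(56) = mex({0, 2, 3, 4, 5, 6, 7, 9, 10, 11, 12, 13, 14}) = 1
G(57) = mex({0, 1, 2, 3, 5, 6, 7, 9, 10, 12, 13, 14, 15}) = 4
Therefore G(57) = 4.

4


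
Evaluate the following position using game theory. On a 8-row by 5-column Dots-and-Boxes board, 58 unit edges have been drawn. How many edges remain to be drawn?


Grid: 8 x 5 boxes, i.e. 9 rows and 6 columns of dots.
Horizontal edges: (rows + 1) * cols = 9 * 5 = 45
Vertical edges: rows * (cols + 1) = 8 * 6 = 48
Total edges: 45 + 48 = 93
Edges drawn: 58
Remaining: 93 - 58 = 35

35


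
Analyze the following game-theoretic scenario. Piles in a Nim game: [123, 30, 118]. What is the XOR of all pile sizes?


We need the XOR (exclusive or) of all pile sizes.
After XOR-ing pile 1 (size 123): 0 XOR 123 = 123
After XOR-ing pile 2 (size 30): 123 XOR 30 = 101
After XOR-ing pile 3 (size 118): 101 XOR 118 = 19
The Nim-value of this position is 19.

19


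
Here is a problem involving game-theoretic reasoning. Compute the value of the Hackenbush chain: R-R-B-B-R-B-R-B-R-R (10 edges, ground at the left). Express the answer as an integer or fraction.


Edges (from ground): R-R-B-B-R-B-R-B-R-R
By Berlekamp's sign-expansion rule, a Blue-Red Hackenbush stalk has the value of the surreal number whose sign sequence is the edge sequence with B -> + and R -> -.
Sign sequence: --++-+-+--
Trace the sign expansion in the surreal number tree, starting from 0:
Edge 1: R (sign -) -> bounds (-inf, 0), value = -1
Edge 2: R (sign -) -> bounds (-inf, -1), value = -2
Edge 3: B (sign +) -> bounds (-2, -1), value = -3/2
Edge 4: B (sign +) -> bounds (-3/2, -1), value = -5/4
Edge 5: R (sign -) -> bounds (-3/2, -5/4), value = -11/8
Edge 6: B (sign +) -> bounds (-11/8, -5/4), value = -21/16
Edge 7: R (sign -) -> bounds (-11/8, -21/16), value = -43/32
Edge 8: B (sign +) -> bounds (-43/32, -21/16), value = -85/64
Edge 9: R (sign -) -> bounds (-43/32, -85/64), value = -171/128
Edge 10: R (sign -) -> bounds (-43/32, -171/128), value = -343/256
Game value = -343/256

-343/256


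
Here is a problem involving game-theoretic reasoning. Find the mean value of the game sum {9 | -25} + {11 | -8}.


G1 = {9 | -25}, G2 = {11 | -8}
Each is a switch {a | b} with numbers a > b; its mean value is (a + b)/2, and mean value is additive over game sums: m(G1 + G2) = m(G1) + m(G2).
Mean of G1 = (9 + (-25))/2 = -16/2 = -8
Mean of G2 = (11 + (-8))/2 = 3/2 = 3/2
Mean of G1 + G2 = -8 + 3/2 = -13/2

-13/2


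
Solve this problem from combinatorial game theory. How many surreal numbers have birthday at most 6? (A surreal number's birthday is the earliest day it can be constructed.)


Day 0: {|} = 0 is born. Count = 1.
Day n: the number of surreal numbers born by day n is 2^(n+1) - 1.
By day 0: 2^1 - 1 = 1
By day 1: 2^2 - 1 = 3
By day 2: 2^3 - 1 = 7
By day 3: 2^4 - 1 = 15
By day 4: 2^5 - 1 = 31
By day 5: 2^6 - 1 = 63
By day 6: 2^7 - 1 = 127
By day 6: 127 surreal numbers.

127


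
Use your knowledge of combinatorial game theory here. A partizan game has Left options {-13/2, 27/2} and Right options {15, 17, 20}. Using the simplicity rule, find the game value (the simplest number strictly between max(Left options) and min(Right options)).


Left options: {-13/2, 27/2}, max = 27/2
Right options: {15, 17, 20}, min = 15
All options are numbers and max(Left) < min(Right), so by the simplicity theorem the value is the simplest (earliest-born) number strictly between 27/2 and 15.
The only integer strictly between 27/2 and 15 is 14.
No non-integer in the interval can be simpler: if x is a non-integer in the interval, then floor(x) or ceil(x) also lies in the interval (the interval contains an integer), and both are proper prefixes of x's sign expansion, i.e. born earlier. So the game value is 14.
Game value = 14

14


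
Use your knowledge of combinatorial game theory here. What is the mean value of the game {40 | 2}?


Game = {40 | 2}, a switch {a | b} with numbers a > b.
Its thermograph has left wall a - t and right wall b + t, which meet at t = (a - b)/2, where both equal (a + b)/2. So the mast (mean value) is at (a + b)/2.
Mean = (40 + (2))/2 = 42/2 = 21

21


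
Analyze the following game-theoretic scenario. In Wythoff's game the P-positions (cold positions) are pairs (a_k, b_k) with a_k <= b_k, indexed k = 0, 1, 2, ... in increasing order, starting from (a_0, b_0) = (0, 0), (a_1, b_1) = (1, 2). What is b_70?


By Wythoff's theorem, a_k = floor(k * phi) and b_k = floor(k * phi^2) = a_k + k, where phi = (1 + sqrt(5))/2 is the golden ratio.
phi = (1 + sqrt(5))/2 = 1.618034
phi^2 = phi + 1 = 2.618034
k = 70
k * phi^2 = 70 * 2.618034 = 183.262379
b_70 = floor(k * phi^2) = 183 (check: a_70 + k = 113 + 70 = 183)

183


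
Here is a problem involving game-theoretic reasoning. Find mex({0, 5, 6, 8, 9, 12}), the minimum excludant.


Set = {0, 5, 6, 8, 9, 12}
0 is in the set.
1 is NOT in the set. This is the mex.
mex = 1

1


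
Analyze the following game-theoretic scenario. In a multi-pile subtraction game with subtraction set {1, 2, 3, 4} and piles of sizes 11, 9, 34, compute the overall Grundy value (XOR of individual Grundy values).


Subtraction set: {1, 2, 3, 4}
For this subtraction set, G(n) = n mod 5 (period = max + 1 = 5).
Pile 1 (size 11): G(11) = 11 mod 5 = 1
Pile 2 (size 9): G(9) = 9 mod 5 = 4
Pile 3 (size 34): G(34) = 34 mod 5 = 4
Total Grundy value = XOR of all: 1 XOR 4 XOR 4 = 1

1


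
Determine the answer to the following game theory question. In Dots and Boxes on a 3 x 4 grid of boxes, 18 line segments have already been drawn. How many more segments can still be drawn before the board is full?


Grid: 3 x 4 boxes, i.e. 4 rows and 5 columns of dots.
Horizontal edges: (rows + 1) * cols = 4 * 4 = 16
Vertical edges: rows * (cols + 1) = 3 * 5 = 15
Total edges: 16 + 15 = 31
Edges drawn: 18
Remaining: 31 - 18 = 13

13


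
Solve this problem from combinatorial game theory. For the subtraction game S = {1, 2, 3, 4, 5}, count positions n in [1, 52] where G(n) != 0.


Subtraction set S = {1, 2, 3, 4, 5}, so G(n) = n mod 6.
G(n) = 0 when n is a multiple of 6.
Multiples of 6 in [1, 52]: 8
N-positions (nonzero Grundy) = 52 - 8 = 44

44


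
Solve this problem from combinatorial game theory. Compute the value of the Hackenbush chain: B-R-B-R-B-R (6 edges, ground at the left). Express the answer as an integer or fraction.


Edges (from ground): B-R-B-R-B-R
By Berlekamp's sign-expansion rule, a Blue-Red Hackenbush stalk has the value of the surreal number whose sign sequence is the edge sequence with B -> + and R -> -.
Sign sequence: +-+-+-
Trace the sign expansion in the surreal number tree, starting from 0:
Edge 1: B (sign +) -> bounds (0, +inf), value = 1
Edge 2: R (sign -) -> bounds (0, 1), value = 1/2
Edge 3: B (sign +) -> bounds (1/2, 1), value = 3/4
Edge 4: R (sign -) -> bounds (1/2, 3/4), value = 5/8
Edge 5: B (sign +) -> bounds (5/8, 3/4), value = 11/16
Edge 6: R (sign -) -> bounds (5/8, 11/16), value = 21/32
Game value = 21/32

21/32


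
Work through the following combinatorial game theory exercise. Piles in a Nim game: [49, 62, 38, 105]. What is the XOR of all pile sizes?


We need the XOR (exclusive or) of all pile sizes.
After XOR-ing pile 1 (size 49): 0 XOR 49 = 49
After XOR-ing pile 2 (size 62): 49 XOR 62 = 15
After XOR-ing pile 3 (size 38): 15 XOR 38 = 41
After XOR-ing pile 4 (size 105): 41 XOR 105 = 64
The Nim-value of this position is 64.

64


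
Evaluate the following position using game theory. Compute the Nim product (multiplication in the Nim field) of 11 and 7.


Nim multiplication is bilinear over XOR: (u XOR v) * w = (u*w) XOR (v*w).
So we split each operand into its bit components and XOR the pairwise Nim products.
11 = 1 + 2 + 8 (as XOR of powers of 2).
7 = 1 + 2 + 4 (as XOR of powers of 2).
Using the standard Nim-product table on single bits:
  2*2 = 3,   2*4 = 8,   2*8 = 12,
  4*4 = 6,   4*8 = 11,  8*8 = 13,
and  1*x = x (identity), k*l = l*k (commutative).
Pairwise Nim products:
  1 * 1 = 1
  1 * 2 = 2
  1 * 4 = 4
  2 * 1 = 2
  2 * 2 = 3
  2 * 4 = 8
  8 * 1 = 8
  8 * 2 = 12
  8 * 4 = 11
XOR them: 1 XOR 2 XOR 4 XOR 2 XOR 3 XOR 8 XOR 8 XOR 12 XOR 11 = 1.
Result: 11 * 7 = 1 (in Nim).

1


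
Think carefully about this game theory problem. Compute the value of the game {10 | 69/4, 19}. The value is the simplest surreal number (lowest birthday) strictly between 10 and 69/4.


Left options: {10}, max = 10
Right options: {69/4, 19}, min = 69/4
All options are numbers and max(Left) < min(Right), so by the simplicity theorem the value is the simplest (earliest-born) number strictly between 10 and 69/4.
Integers 11 through 17 all lie strictly between 10 and 69/4.
Among integers, the simplest (lowest birthday = smallest |n|; 0 is born on day 0, +-n on day n) is 11.
No non-integer in the interval can be simpler: if x is a non-integer in the interval, then floor(x) or ceil(x) also lies in the interval (the interval contains an integer), and both are proper prefixes of x's sign expansion, i.e. born earlier. So the game value is 11.
Game value = 11

11


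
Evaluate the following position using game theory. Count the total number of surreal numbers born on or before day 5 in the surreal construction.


Day 0: {|} = 0 is born. Count = 1.
Day n: the number of surreal numbers born by day n is 2^(n+1) - 1.
By day 0: 2^1 - 1 = 1
By day 1: 2^2 - 1 = 3
By day 2: 2^3 - 1 = 7
By day 3: 2^4 - 1 = 15
By day 4: 2^5 - 1 = 31
By day 5: 2^6 - 1 = 63
By day 5: 63 surreal numbers.

63


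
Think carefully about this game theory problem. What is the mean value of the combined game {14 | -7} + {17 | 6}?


G1 = {14 | -7}, G2 = {17 | 6}
Each is a switch {a | b} with numbers a > b; its mean value is (a + b)/2, and mean value is additive over game sums: m(G1 + G2) = m(G1) + m(G2).
Mean of G1 = (14 + (-7))/2 = 7/2 = 7/2
Mean of G2 = (17 + (6))/2 = 23/2 = 23/2
Mean of G1 + G2 = 7/2 + 23/2 = 15

15


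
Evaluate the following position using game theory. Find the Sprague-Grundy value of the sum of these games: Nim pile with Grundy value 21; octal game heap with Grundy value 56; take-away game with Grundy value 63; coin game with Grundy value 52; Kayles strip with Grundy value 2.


By the Sprague-Grundy theorem, the Grundy value of a sum of games is the XOR of individual Grundy values.
Nim pile: Grundy value = 21. Running XOR: 0 XOR 21 = 21
octal game heap: Grundy value = 56. Running XOR: 21 XOR 56 = 45
take-away game: Grundy value = 63. Running XOR: 45 XOR 63 = 18
coin game: Grundy value = 52. Running XOR: 18 XOR 52 = 38
Kayles strip: Grundy value = 2. Running XOR: 38 XOR 2 = 36
The combined Grundy value is 36.

36


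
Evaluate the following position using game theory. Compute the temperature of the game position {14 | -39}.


The game is {14 | -39}, a switch {a | b} with numbers a > b.
Cooling {a | b} by t gives {a - t | b + t}, which stops being hot when a - t = b + t, i.e. at t = (a - b)/2. So the temperature of a switch is (a - b)/2.
Temperature = (Left option - Right option) / 2
= (14 - (-39)) / 2
= 53 / 2
= 53/2

53/2


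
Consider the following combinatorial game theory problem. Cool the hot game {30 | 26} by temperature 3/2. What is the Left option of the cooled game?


Original game: {30 | 26} (a switch {a | b} with a > b).
Cooling by t (for t below the temperature (a - b)/2 = 2) taxes each move by t: {a | b} cooled by t is {a - t | b + t}.
Cooling amount: t = 3/2
Cooled Left option: 30 - 3/2 = 57/2
Cooled Right option: 26 + 3/2 = 55/2
Cooled game: {57/2 | 55/2}
Left option = 57/2

57/2


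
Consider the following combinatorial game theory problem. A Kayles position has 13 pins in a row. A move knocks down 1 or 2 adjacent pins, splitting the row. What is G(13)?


Kayles: a move removes 1 or 2 adjacent pins from a contiguous row.
Removing pins from a row of k leaves two independent rows (a, b) with a + b = k - 1 (one pin) or a + b = k - 2 (two pins); an end removal gives a = 0.
By Sprague-Grundy, G(k) = mex{ G(a) XOR G(b) } over all these splits. G(0) = 0.
G(1): splits (0,0):0^0=0 -> mex({0}) = 1
G(2): splits (0,1):0^1=1 (0,0):0^0=0 -> mex({0, 1}) = 2
G(3): splits (0,2):0^2=2 (1,1):1^1=0 (0,1):0^1=1 -> mex({0, 1, 2}) = 3
G(4): splits (0,3):0^3=3 (1,2):1^2=3 (0,2):0^2=2 (1,1):1^1=0 -> mex({0, 2, 3}) = 1
G(5): splits (0,4):0^1=1 (1,3):1^3=2 (2,2):2^2=0 (0,3):0^3=3 (1,2):1^2=3 -> mex({0, 1, 2, 3}) = 4
G(6) = mex({0, 1, 2, 4}) = 3
G(7) = mex({0, 1, 3, 4, 5}) = 2
G(8) = mex({0, 2, 3, 5, 6}) = 1
G(9) = mex({0, 1, 2, 3, 6, 7}) = 4
G(10) = mex({0, 1, 3, 4, 5, 7}) = 2
G(11) = mex({0, 1, 2, 3, 4, 5}) = 6
G(12) = mex({0, 1, 2, 3, 5, 6, 7}) = 4
G(13) = mex({0, 2, 3, 4, 6, 7}) = 1
Therefore G(13) = 1.

1


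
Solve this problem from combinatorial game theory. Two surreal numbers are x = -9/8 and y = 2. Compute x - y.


x = -9/8, y = 2
Converting to common denominator: 8
x = -9/8, y = 16/8
x - y = -9/8 - 2 = -25/8

-25/8


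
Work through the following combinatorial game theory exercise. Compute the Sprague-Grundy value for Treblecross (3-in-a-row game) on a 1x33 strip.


Treblecross: place X on empty cells; 3-in-a-row wins.
Playing within two cells of an existing X lets the opponent win at once, so sensible play treats the cells i-2..i+2 around each X as dead. The player left with no safe cell loses, so this is a normal-play take-away game on strips of safe cells.
Placing X at cell i (0-indexed) of a strip of k safe cells leaves independent strips of sizes max(0, i-2) and max(0, k-i-3). Hence G(k) = mex{ G(max(0,i-2)) XOR G(max(0,k-i-3)) : 0 <= i < k }, with G(0) = 0.
G(1): splits (0,0):0^0=0 -> mex({0}) = 1
G(2): splits (0,0):0^0=0 -> mex({0}) = 1
G(3): splits (0,0):0^0=0 -> mex({0}) = 1
G(4): splits (0,1):0^1=1 (0,0):0^0=0 -> mex({0, 1}) = 2
G(5): splits (0,2):0^1=1 (0,1):0^1=1 (0,0):0^0=0 -> mex({0, 1}) = 2
G(6) = mex({1}) = 0
G(7) = mex({0, 1, 2}) = 3
G(8) = mex({0, 1, 2}) = 3
G(9) = mex({0, 2}) = 1
G(10) = mex({0, 2, 3}) = 1
G(11) = mex({0, 3}) = 1
G(12) = mex({1, 3}) = 0
G(13) = mex({0, 1, 2, 3}) = 4
G(14) = mex({0, 1, 2}) = 3
G(15) = mex({0, 1, 2}) = 3
G(16) = mex({0, 1, 2, 4}) = 3
G(17) = mex({0, 1, 3, 4}) = 2
G(18) = mex({0, 1, 3, 4}) = 2
G(19) = mex({0, 1, 3, 5}) = 2
G(20) = mex({0, 1, 2, 3, 5}) = 4
G(21) = mex({0, 1, 2, 3, 5}) = 4
G(22) = mex({1, 2, 6}) = 0
G(23) = mex({0, 1, 2, 3, 4, 6}) = 5
G(24) = mex({0, 1, 2, 3, 4}) = 5
G(25) = mex({0, 1, 3, 4, 7}) = 2
G(26) = mex({0, 1, 3, 4, 5, 7}) = 2
G(27) = mex({0, 1, 3, 5}) = 2
G(28) = mex({0, 1, 2, 5}) = 3
G(29) = mex({0, 1, 2, 4, 5, 6}) = 3
G(30) = mex({1, 2, 4, 6}) = 0
G(31) = mex({0, 1, 2, 3, 4, 6}) = 5
G(32) = mex({1, 2, 3, 4, 7}) = 0
G(33) = mex({0, 3, 7}) = 1
Therefore G(33) = 1.

1


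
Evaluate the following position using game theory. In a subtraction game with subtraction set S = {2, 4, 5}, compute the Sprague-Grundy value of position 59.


The subtraction set is S = {2, 4, 5}.
G(k) = mex{ G(k - s) : s in S, s <= k }. We compute iteratively: G(0) = 0.
G(1) = mex({}) = 0
G(2) = mex({0}) = 1
G(3) = mex({0}) = 1
G(4) = mex({0, 1}) = 2
G(5) = mex({0, 1}) = 2
G(6) = mex({0, 1, 2}) = 3
G(7) = mex({1, 2}) = 0
G(8) = mex({1, 2, 3}) = 0
G(9) = mex({0, 2}) = 1
G(10) = mex({0, 2, 3}) = 1
G(11) = mex({0, 1, 3}) = 2
Observe that G(7)..G(11) = 0, 0, 1, 1, 2 repeats G(0)..G(4) = 0, 0, 1, 1, 2.
For k >= max(S) = 5, G(k) is determined by the previous 5 values G(k-5)..G(k-1); a window of 5 consecutive values has recurred shifted by 7, so by induction G(k + 7) = G(k) for all k >= 0: the sequence is periodic from the start with period 7.
One period: G(0..6) = 0, 0, 1, 1, 2, 2, 3.
59 mod 7 = 3, so G(59) = G(3) = 1.

1


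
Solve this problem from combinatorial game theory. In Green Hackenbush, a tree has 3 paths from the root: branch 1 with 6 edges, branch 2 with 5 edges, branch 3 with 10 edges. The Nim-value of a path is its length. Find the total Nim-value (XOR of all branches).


The tree has 3 branches from the ground vertex.
In Green Hackenbush, the Nim-value of a simple path of length k is k.
Branch 1: length 6, Nim-value = 6
Branch 2: length 5, Nim-value = 5
Branch 3: length 10, Nim-value = 10
Total Nim-value = XOR of all branch values:
0 XOR 6 = 6
6 XOR 5 = 3
3 XOR 10 = 9
Nim-value of the tree = 9

9


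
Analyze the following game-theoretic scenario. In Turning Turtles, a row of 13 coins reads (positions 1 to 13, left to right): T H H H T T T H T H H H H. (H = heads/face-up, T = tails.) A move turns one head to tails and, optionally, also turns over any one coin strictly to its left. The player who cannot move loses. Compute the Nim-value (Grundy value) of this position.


Coins: T H H H T T T H T H H H H
Key fact: a single head at position k behaves exactly like a Nim heap of size k (turning it to T and optionally flipping a coin at j < k corresponds to moving the heap from k to j, or to 0), and heads combine as a disjunctive sum (two heads at the same place would cancel, matching j XOR j = 0). So the Nim-value is the XOR of the 1-indexed positions of the heads.
Face-up positions (1-indexed): [2, 3, 4, 8, 10, 11, 12, 13]
XOR 0 with 2: 0 XOR 2 = 2
XOR 2 with 3: 2 XOR 3 = 1
XOR 1 with 4: 1 XOR 4 = 5
XOR 5 with 8: 5 XOR 8 = 13
XOR 13 with 10: 13 XOR 10 = 7
XOR 7 with 11: 7 XOR 11 = 12
XOR 12 with 12: 12 XOR 12 = 0
XOR 0 with 13: 0 XOR 13 = 13
Nim-value = 13

13


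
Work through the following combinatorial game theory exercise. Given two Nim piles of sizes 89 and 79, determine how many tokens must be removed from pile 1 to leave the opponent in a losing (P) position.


Piles: 89 and 79
Current XOR: 89 XOR 79 = 22 (non-zero, so this is an N-position).
To make the XOR zero, we need to find a move that balances the piles.
For pile 1 (size 89): target = 89 XOR 22 = 79
We reduce pile 1 from 89 to 79.
Tokens removed: 89 - 79 = 10
Verification: 79 XOR 79 = 0

10


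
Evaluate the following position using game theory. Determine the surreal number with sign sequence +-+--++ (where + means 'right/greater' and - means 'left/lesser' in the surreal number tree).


Sign expansion: +-+--++
Rule: track bounds (lo, hi), initially (-inf, +inf). On '+', the current value becomes lo and we move to the simplest number in (value, hi): value + 1 if hi = +inf, otherwise the midpoint (value + hi)/2. On '-', the current value becomes hi and we move to value - 1 if lo = -inf, otherwise the midpoint (lo + value)/2.
Start at 0.
Step 1: sign = +, move right. Bounds: (0, +inf). Value = 1
Step 2: sign = -, move left. Bounds: (0, 1). Value = 1/2
Step 3: sign = +, move right. Bounds: (1/2, 1). Value = 3/4
Step 4: sign = -, move left. Bounds: (1/2, 3/4). Value = 5/8
Step 5: sign = -, move left. Bounds: (1/2, 5/8). Value = 9/16
Step 6: sign = +, move right. Bounds: (9/16, 5/8). Value = 19/32
Step 7: sign = +, move right. Bounds: (19/32, 5/8). Value = 39/64
The surreal number with sign expansion +-+--++ is 39/64.

39/64


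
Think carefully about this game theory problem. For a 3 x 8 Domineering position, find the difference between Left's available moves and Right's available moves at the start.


Board is 3 x 8 (rows x cols).
Left (vertical) placements: (rows-1) * cols = 2 * 8 = 16
Right (horizontal) placements: rows * (cols-1) = 3 * 7 = 21
Advantage = Left - Right = 16 - 21 = -5

-5


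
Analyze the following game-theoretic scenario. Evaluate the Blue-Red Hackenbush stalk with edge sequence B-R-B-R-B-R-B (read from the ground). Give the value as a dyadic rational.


Edges (from ground): B-R-B-R-B-R-B
By Berlekamp's sign-expansion rule, a Blue-Red Hackenbush stalk has the value of the surreal number whose sign sequence is the edge sequence with B -> + and R -> -.
Sign sequence: +-+-+-+
Trace the sign expansion in the surreal number tree, starting from 0:
Edge 1: B (sign +) -> bounds (0, +inf), value = 1
Edge 2: R (sign -) -> bounds (0, 1), value = 1/2
Edge 3: B (sign +) -> bounds (1/2, 1), value = 3/4
Edge 4: R (sign -) -> bounds (1/2, 3/4), value = 5/8
Edge 5: B (sign +) -> bounds (5/8, 3/4), value = 11/16
Edge 6: R (sign -) -> bounds (5/8, 11/16), value = 21/32
Edge 7: B (sign +) -> bounds (21/32, 11/16), value = 43/64
Game value = 43/64

43/64


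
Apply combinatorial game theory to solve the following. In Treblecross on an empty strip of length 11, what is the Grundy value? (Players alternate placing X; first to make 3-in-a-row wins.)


Treblecross: place X on empty cells; 3-in-a-row wins.
Playing within two cells of an existing X lets the opponent win at once, so sensible play treats the cells i-2..i+2 around each X as dead. The player left with no safe cell loses, so this is a normal-play take-away game on strips of safe cells.
Placing X at cell i (0-indexed) of a strip of k safe cells leaves independent strips of sizes max(0, i-2) and max(0, k-i-3). Hence G(k) = mex{ G(max(0,i-2)) XOR G(max(0,k-i-3)) : 0 <= i < k }, with G(0) = 0.
G(1): splits (0,0):0^0=0 -> mex({0}) = 1
G(2): splits (0,0):0^0=0 -> mex({0}) = 1
G(3): splits (0,0):0^0=0 -> mex({0}) = 1
G(4): splits (0,1):0^1=1 (0,0):0^0=0 -> mex({0, 1}) = 2
G(5): splits (0,2):0^1=1 (0,1):0^1=1 (0,0):0^0=0 -> mex({0, 1}) = 2
G(6) = mex({1}) = 0
G(7) = mex({0, 1, 2}) = 3
G(8) = mex({0, 1, 2}) = 3
G(9) = mex({0, 2}) = 1
G(10) = mex({0, 2, 3}) = 1
G(11) = mex({0, 3}) = 1
Therefore G(11) = 1.

1


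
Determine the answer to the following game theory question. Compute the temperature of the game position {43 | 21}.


The game is {43 | 21}, a switch {a | b} with numbers a > b.
Cooling {a | b} by t gives {a - t | b + t}, which stops being hot when a - t = b + t, i.e. at t = (a - b)/2. So the temperature of a switch is (a - b)/2.
Temperature = (Left option - Right option) / 2
= (43 - (21)) / 2
= 22 / 2
= 11

11


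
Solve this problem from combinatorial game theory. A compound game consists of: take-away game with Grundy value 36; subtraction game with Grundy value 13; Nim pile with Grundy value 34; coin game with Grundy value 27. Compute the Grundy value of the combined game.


By the Sprague-Grundy theorem, the Grundy value of a sum of games is the XOR of individual Grundy values.
take-away game: Grundy value = 36. Running XOR: 0 XOR 36 = 36
subtraction game: Grundy value = 13. Running XOR: 36 XOR 13 = 41
Nim pile: Grundy value = 34. Running XOR: 41 XOR 34 = 11
coin game: Grundy value = 27. Running XOR: 11 XOR 27 = 16
The combined Grundy value is 16.

16


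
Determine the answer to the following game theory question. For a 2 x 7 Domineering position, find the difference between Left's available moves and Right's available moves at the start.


Board is 2 x 7 (rows x cols).
Left (vertical) placements: (rows-1) * cols = 1 * 7 = 7
Right (horizontal) placements: rows * (cols-1) = 2 * 6 = 12
Advantage = Left - Right = 7 - 12 = -5

-5


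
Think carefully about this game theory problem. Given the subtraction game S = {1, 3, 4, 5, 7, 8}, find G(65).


The subtraction set is S = {1, 3, 4, 5, 7, 8}.
G(k) = mex{ G(k - s) : s in S, s <= k }. We compute iteratively: G(0) = 0.
G(1) = mex({0}) = 1
G(2) = mex({1}) = 0
G(3) = mex({0}) = 1
G(4) = mex({0, 1}) = 2
G(5) = mex({0, 1, 2}) = 3
G(6) = mex({0, 1, 3}) = 2
G(7) = mex({0, 1, 2}) = 3
G(8) = mex({0, 1, 2, 3}) = 4
G(9) = mex({0, 1, 2, 3, 4}) = 5
G(10) = mex({0, 1, 2, 3, 5}) = 4
G(11) = mex({1, 2, 3, 4}) = 0
G(12) = mex({0, 2, 3, 4, 5}) = 1
G(13) = mex({1, 2, 3, 4, 5}) = 0
G(14) = mex({0, 2, 3, 4, 5}) = 1
G(15) = mex({0, 1, 3, 4}) = 2
G(16) = mex({0, 1, 2, 4, 5}) = 3
G(17) = mex({0, 1, 3, 4, 5}) = 2
G(18) = mex({0, 1, 2, 4}) = 3
Observe that G(11)..G(18) = 0, 1, 0, 1, 2, 3, 2, 3 repeats G(0)..G(7) = 0, 1, 0, 1, 2, 3, 2, 3.
For k >= max(S) = 8, G(k) is determined by the previous 8 values G(k-8)..G(k-1); a window of 8 consecutive values has recurred shifted by 11, so by induction G(k + 11) = G(k) for all k >= 0: the sequence is periodic from the start with period 11.
One period: G(0..10) = 0, 1, 0, 1, 2, 3, 2, 3, 4, 5, 4.
65 mod 11 = 10, so G(65) = G(10) = 4.

4


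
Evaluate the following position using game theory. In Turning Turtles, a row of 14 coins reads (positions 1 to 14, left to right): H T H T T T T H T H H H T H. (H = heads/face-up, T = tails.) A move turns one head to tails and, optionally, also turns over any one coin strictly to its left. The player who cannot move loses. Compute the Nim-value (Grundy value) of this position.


Coins: H T H T T T T H T H H H T H
Key fact: a single head at position k behaves exactly like a Nim heap of size k (turning it to T and optionally flipping a coin at j < k corresponds to moving the heap from k to j, or to 0), and heads combine as a disjunctive sum (two heads at the same place would cancel, matching j XOR j = 0). So the Nim-value is the XOR of the 1-indexed positions of the heads.
Face-up positions (1-indexed): [1, 3, 8, 10, 11, 12, 14]
XOR 0 with 1: 0 XOR 1 = 1
XOR 1 with 3: 1 XOR 3 = 2
XOR 2 with 8: 2 XOR 8 = 10
XOR 10 with 10: 10 XOR 10 = 0
XOR 0 with 11: 0 XOR 11 = 11
XOR 11 with 12: 11 XOR 12 = 7
XOR 7 with 14: 7 XOR 14 = 9
Nim-value = 9

9


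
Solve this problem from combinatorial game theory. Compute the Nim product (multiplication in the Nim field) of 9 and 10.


Nim multiplication is bilinear over XOR: (u XOR v) * w = (u*w) XOR (v*w).
So we split each operand into its bit components and XOR the pairwise Nim products.
9 = 1 + 8 (as XOR of powers of 2).
10 = 2 + 8 (as XOR of powers of 2).
Using the standard Nim-product table on single bits:
  2*2 = 3,   2*4 = 8,   2*8 = 12,
  4*4 = 6,   4*8 = 11,  8*8 = 13,
and  1*x = x (identity), k*l = l*k (commutative).
Pairwise Nim products:
  1 * 2 = 2
  1 * 8 = 8
  8 * 2 = 12
  8 * 8 = 13
XOR them: 2 XOR 8 XOR 12 XOR 13 = 11.
Result: 9 * 10 = 11 (in Nim).

11


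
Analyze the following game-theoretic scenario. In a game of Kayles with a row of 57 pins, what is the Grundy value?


Kayles: a move removes 1 or 2 adjacent pins from a contiguous row.
Removing pins from a row of k leaves two independent rows (a, b) with a + b = k - 1 (one pin) or a + b = k - 2 (two pins); an end removal gives a = 0.
By Sprague-Grundy, G(k) = mex{ G(a) XOR G(b) } over all these splits. G(0) = 0.
G(1): splits (0,0):0^0=0 -> mex({0}) = 1
G(2): splits (0,1):0^1=1 (0,0):0^0=0 -> mex({0, 1}) = 2
G(3): splits (0,2):0^2=2 (1,1):1^1=0 (0,1):0^1=1 -> mex({0, 1, 2}) = 3
G(4): splits (0,3):0^3=3 (1,2):1^2=3 (0,2):0^2=2 (1,1):1^1=0 -> mex({0, 2, 3}) = 1
G(5): splits (0,4):0^1=1 (1,3):1^3=2 (2,2):2^2=0 (0,3):0^3=3 (1,2):1^2=3 -> mex({0, 1, 2, 3}) = 4
G(6) = mex({0, 1, 2, 4}) = 3
G(7) = mex({0, 1, 3, 4, 5}) = 2
G(8) = mex({0, 2, 3, 5, 6}) = 1
G(9) = mex({0, 1, 2, 3, 6, 7}) = 4
G(10) = mex({0, 1, 3, 4, 5, 7}) = 2
G(11) = mex({0, 1, 2, 3, 4, 5}) = 6
G(12) = mex({0, 1, 2, 3, 5, 6, 7}) = 4
G(13) = mex({0, 2, 3, 4, 6, 7}) = 1
G(14) = mex({0, 1, 4, 5, 6, 7}) = 2
G(15) = mex({0, 1, 2, 3, 4, 5, 6}) = 7
G(16) = mex({0, 2, 3, 5, 6, 7}) = 1
G(17) = mex({0, 1, 2, 3, 5, 6, 7}) = 4
G(18) = mex({0, 1, 2, 4, 5, 6}) = 3
G(19) = mex({0, 1, 3, 4, 5, 7}) = 2
G(20) = mex({0, 2, 3, 4, 5, 6, 7}) = 1
G(21) = mex({0, 1, 2, 3, 5, 6, 7}) = 4
G(22) = mex({0, 1, 2, 3, 4, 5, 7}) = 6
G(23) = mex({0, 1, 2, 3, 4, 5, 6}) = 7
G(24) = mex({0, 1, 2, 3, 5, 6, 7}) = 4
G(25) = mex({0, 2, 3, 4, 6, 7}) = 1
G(26) = mex({0, 1, 3, 4, 5, 6, 7}) = 2
G(27) = mex({0, 1, 2, 3, 4, 5, 6, 7}) = 8
G(28) = mex({0, 1, 2, 3, 4, 6, 7, 8}) = 5
G(29) = mex({0, 1, 2, 3, 5, 6, 7, 8, 9}) = 4
G(30) = mex({0, 1, 2, 3, 4, 5, 6, 9, 10}) = 7
G(31) = mex({0, 1, 3, 4, 5, 7, 10, 11}) = 2
G(32) = mex({0, 2, 3, 4, 5, 6, 7, 9, 11}) = 1
G(33) = mex({0, 1, 2, 3, 4, 5, 6, 7, 9, 12}) = 8
G(34) = mex({0, 1, 2, 3, 4, 5, 7, 8, 11, 12}) = 6
G(35) = mex({0, 1, 2, 3, 4, 5, 6, 8, 9, 10, 11}) = 7
G(36) = mex({0, 1, 2, 3, 5, 6, 7, 9, 10}) = 4
G(37) = mex({0, 2, 3, 4, 6, 7, 9, 10, 11, 12}) = 1
G(38) = mex({0, 1, 3, 4, 5, 6, 7, 9, 10, 11, 12}) = 2
G(39) = mex({0, 1, 2, 4, 5, 6, 7, 9, 10, 12, 14}) = 3
G(40) = mex({0, 2, 3, 4, 6, 7, 11, 12, 14}) = 1
G(41) = mex({0, 1, 2, 3, 5, 6, 7, 9, 10, 11, 12}) = 4
G(42) = mex({0, 1, 2, 3, 4, 5, 6, 9, 10}) = 7
G(43) = mex({0, 1, 3, 4, 5, 7, 9, 10, 12, 15}) = 2
G(44) = mex({0, 2, 3, 4, 5, 6, 7, 9, 10, 12, 15}) = 1
G(45) = mex({0, 1, 2, 3, 4, 5, 6, 7, 9, 10, 12, 14}) = 8
G(46) = mex({0, 1, 3, 4, 5, 7, 8, 11, 12, 14}) = 2
G(47) = mex({0, 1, 2, 3, 4, 5, 6, 8, 9, 10, 11, 12}) = 7
G(48) = mex({0, 1, 2, 3, 5, 6, 7, 9, 10}) = 4
G(49) = mex({0, 2, 3, 4, 6, 7, 9, 10, 11, 12, 15}) = 1
G(50) = mex({0, 1, 4, 5, 6, 7, 9, 11, 12, 14, 15}) = 2
G(51) = mex({0, 1, 2, 3, 4, 5, 6, 7, 9, 12, 14, 15}) = 8
G(52) = mex({0, 2, 3, 4, 5, 6, 7, 8, 11, 12, 15}) = 1
G(53) = mex({0, 1, 2, 3, 5, 6, 7, 8, 9, 10, 11, 12}) = 4
G(54) = mex({0, 1, 2, 3, 4, 5, 6, 9, 10}) = 7
G(55) = mex({0, 1, 3, 4, 5, 7, 9, 10, 11, 12}) = 2
G(56) = mex({0, 2, 3, 4, 5, 6, 7, 9, 10, 11, 12, 13, 14}) = 1
G(57) = mex({0, 1, 2, 3, 5, 6, 7, 9, 10, 12, 13, 14, 15}) = 4
Therefore G(57) = 4.

4
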